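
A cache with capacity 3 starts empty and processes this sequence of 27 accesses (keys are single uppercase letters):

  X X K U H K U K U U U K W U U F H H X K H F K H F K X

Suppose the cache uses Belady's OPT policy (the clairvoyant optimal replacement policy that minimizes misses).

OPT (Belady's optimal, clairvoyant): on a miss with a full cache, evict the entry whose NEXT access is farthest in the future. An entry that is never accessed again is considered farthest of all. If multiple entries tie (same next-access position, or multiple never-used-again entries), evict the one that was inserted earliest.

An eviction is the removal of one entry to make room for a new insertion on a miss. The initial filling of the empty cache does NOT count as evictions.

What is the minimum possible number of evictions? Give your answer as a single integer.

Answer: 6

Derivation:
OPT (Belady) simulation (capacity=3):
  1. access X: MISS. Cache: [X]
  2. access X: HIT. Next use of X: step 19. Cache: [X]
  3. access K: MISS. Cache: [X K]
  4. access U: MISS. Cache: [X K U]
  5. access H: MISS, evict X (next use: step 19). Cache: [K U H]
  6. access K: HIT. Next use of K: step 8. Cache: [K U H]
  7. access U: HIT. Next use of U: step 9. Cache: [K U H]
  8. access K: HIT. Next use of K: step 12. Cache: [K U H]
  9. access U: HIT. Next use of U: step 10. Cache: [K U H]
  10. access U: HIT. Next use of U: step 11. Cache: [K U H]
  11. access U: HIT. Next use of U: step 14. Cache: [K U H]
  12. access K: HIT. Next use of K: step 20. Cache: [K U H]
  13. access W: MISS, evict K (next use: step 20). Cache: [U H W]
  14. access U: HIT. Next use of U: step 15. Cache: [U H W]
  15. access U: HIT. Next use of U: never. Cache: [U H W]
  16. access F: MISS, evict U (next use: never). Cache: [H W F]
  17. access H: HIT. Next use of H: step 18. Cache: [H W F]
  18. access H: HIT. Next use of H: step 21. Cache: [H W F]
  19. access X: MISS, evict W (next use: never). Cache: [H F X]
  20. access K: MISS, evict X (next use: step 27). Cache: [H F K]
  21. access H: HIT. Next use of H: step 24. Cache: [H F K]
  22. access F: HIT. Next use of F: step 25. Cache: [H F K]
  23. access K: HIT. Next use of K: step 26. Cache: [H F K]
  24. access H: HIT. Next use of H: never. Cache: [H F K]
  25. access F: HIT. Next use of F: never. Cache: [H F K]
  26. access K: HIT. Next use of K: never. Cache: [H F K]
  27. access X: MISS, evict H (next use: never). Cache: [F K X]
Total: 18 hits, 9 misses, 6 evictions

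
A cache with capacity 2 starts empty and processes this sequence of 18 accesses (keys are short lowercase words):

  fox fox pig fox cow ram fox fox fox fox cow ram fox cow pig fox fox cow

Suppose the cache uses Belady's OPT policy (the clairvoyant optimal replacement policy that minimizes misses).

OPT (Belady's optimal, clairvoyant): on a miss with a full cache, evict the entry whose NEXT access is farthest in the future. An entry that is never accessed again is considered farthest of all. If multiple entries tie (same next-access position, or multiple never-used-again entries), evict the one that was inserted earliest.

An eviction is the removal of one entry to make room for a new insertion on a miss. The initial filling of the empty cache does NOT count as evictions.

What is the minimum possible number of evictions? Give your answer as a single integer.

Answer: 6

Derivation:
OPT (Belady) simulation (capacity=2):
  1. access fox: MISS. Cache: [fox]
  2. access fox: HIT. Next use of fox: step 4. Cache: [fox]
  3. access pig: MISS. Cache: [fox pig]
  4. access fox: HIT. Next use of fox: step 7. Cache: [fox pig]
  5. access cow: MISS, evict pig (next use: step 15). Cache: [fox cow]
  6. access ram: MISS, evict cow (next use: step 11). Cache: [fox ram]
  7. access fox: HIT. Next use of fox: step 8. Cache: [fox ram]
  8. access fox: HIT. Next use of fox: step 9. Cache: [fox ram]
  9. access fox: HIT. Next use of fox: step 10. Cache: [fox ram]
  10. access fox: HIT. Next use of fox: step 13. Cache: [fox ram]
  11. access cow: MISS, evict fox (next use: step 13). Cache: [ram cow]
  12. access ram: HIT. Next use of ram: never. Cache: [ram cow]
  13. access fox: MISS, evict ram (next use: never). Cache: [cow fox]
  14. access cow: HIT. Next use of cow: step 18. Cache: [cow fox]
  15. access pig: MISS, evict cow (next use: step 18). Cache: [fox pig]
  16. access fox: HIT. Next use of fox: step 17. Cache: [fox pig]
  17. access fox: HIT. Next use of fox: never. Cache: [fox pig]
  18. access cow: MISS, evict fox (next use: never). Cache: [pig cow]
Total: 10 hits, 8 misses, 6 evictions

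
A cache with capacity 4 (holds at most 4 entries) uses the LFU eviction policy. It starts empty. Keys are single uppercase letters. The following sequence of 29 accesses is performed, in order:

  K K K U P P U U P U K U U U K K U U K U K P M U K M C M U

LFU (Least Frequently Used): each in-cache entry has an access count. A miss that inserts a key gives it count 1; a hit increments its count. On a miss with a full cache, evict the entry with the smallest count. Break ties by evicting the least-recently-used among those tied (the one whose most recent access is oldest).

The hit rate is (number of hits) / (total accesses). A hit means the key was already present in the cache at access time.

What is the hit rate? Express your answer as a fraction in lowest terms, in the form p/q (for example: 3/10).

LFU simulation (capacity=4):
  1. access K: MISS. Cache: [K(c=1)]
  2. access K: HIT, count now 2. Cache: [K(c=2)]
  3. access K: HIT, count now 3. Cache: [K(c=3)]
  4. access U: MISS. Cache: [U(c=1) K(c=3)]
  5. access P: MISS. Cache: [U(c=1) P(c=1) K(c=3)]
  6. access P: HIT, count now 2. Cache: [U(c=1) P(c=2) K(c=3)]
  7. access U: HIT, count now 2. Cache: [P(c=2) U(c=2) K(c=3)]
  8. access U: HIT, count now 3. Cache: [P(c=2) K(c=3) U(c=3)]
  9. access P: HIT, count now 3. Cache: [K(c=3) U(c=3) P(c=3)]
  10. access U: HIT, count now 4. Cache: [K(c=3) P(c=3) U(c=4)]
  11. access K: HIT, count now 4. Cache: [P(c=3) U(c=4) K(c=4)]
  12. access U: HIT, count now 5. Cache: [P(c=3) K(c=4) U(c=5)]
  13. access U: HIT, count now 6. Cache: [P(c=3) K(c=4) U(c=6)]
  14. access U: HIT, count now 7. Cache: [P(c=3) K(c=4) U(c=7)]
  15. access K: HIT, count now 5. Cache: [P(c=3) K(c=5) U(c=7)]
  16. access K: HIT, count now 6. Cache: [P(c=3) K(c=6) U(c=7)]
  17. access U: HIT, count now 8. Cache: [P(c=3) K(c=6) U(c=8)]
  18. access U: HIT, count now 9. Cache: [P(c=3) K(c=6) U(c=9)]
  19. access K: HIT, count now 7. Cache: [P(c=3) K(c=7) U(c=9)]
  20. access U: HIT, count now 10. Cache: [P(c=3) K(c=7) U(c=10)]
  21. access K: HIT, count now 8. Cache: [P(c=3) K(c=8) U(c=10)]
  22. access P: HIT, count now 4. Cache: [P(c=4) K(c=8) U(c=10)]
  23. access M: MISS. Cache: [M(c=1) P(c=4) K(c=8) U(c=10)]
  24. access U: HIT, count now 11. Cache: [M(c=1) P(c=4) K(c=8) U(c=11)]
  25. access K: HIT, count now 9. Cache: [M(c=1) P(c=4) K(c=9) U(c=11)]
  26. access M: HIT, count now 2. Cache: [M(c=2) P(c=4) K(c=9) U(c=11)]
  27. access C: MISS, evict M(c=2). Cache: [C(c=1) P(c=4) K(c=9) U(c=11)]
  28. access M: MISS, evict C(c=1). Cache: [M(c=1) P(c=4) K(c=9) U(c=11)]
  29. access U: HIT, count now 12. Cache: [M(c=1) P(c=4) K(c=9) U(c=12)]
Total: 23 hits, 6 misses, 2 evictions

Hit rate = 23/29

Answer: 23/29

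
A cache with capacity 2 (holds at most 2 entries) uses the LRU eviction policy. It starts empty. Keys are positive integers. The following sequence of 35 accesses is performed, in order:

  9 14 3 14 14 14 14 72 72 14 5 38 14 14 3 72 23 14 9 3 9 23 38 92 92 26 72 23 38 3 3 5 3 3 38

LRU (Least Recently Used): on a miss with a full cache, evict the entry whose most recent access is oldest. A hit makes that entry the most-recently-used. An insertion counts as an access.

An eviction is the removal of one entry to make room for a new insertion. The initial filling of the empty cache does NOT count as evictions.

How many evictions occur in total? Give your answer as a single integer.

LRU simulation (capacity=2):
  1. access 9: MISS. Cache (LRU->MRU): [9]
  2. access 14: MISS. Cache (LRU->MRU): [9 14]
  3. access 3: MISS, evict 9. Cache (LRU->MRU): [14 3]
  4. access 14: HIT. Cache (LRU->MRU): [3 14]
  5. access 14: HIT. Cache (LRU->MRU): [3 14]
  6. access 14: HIT. Cache (LRU->MRU): [3 14]
  7. access 14: HIT. Cache (LRU->MRU): [3 14]
  8. access 72: MISS, evict 3. Cache (LRU->MRU): [14 72]
  9. access 72: HIT. Cache (LRU->MRU): [14 72]
  10. access 14: HIT. Cache (LRU->MRU): [72 14]
  11. access 5: MISS, evict 72. Cache (LRU->MRU): [14 5]
  12. access 38: MISS, evict 14. Cache (LRU->MRU): [5 38]
  13. access 14: MISS, evict 5. Cache (LRU->MRU): [38 14]
  14. access 14: HIT. Cache (LRU->MRU): [38 14]
  15. access 3: MISS, evict 38. Cache (LRU->MRU): [14 3]
  16. access 72: MISS, evict 14. Cache (LRU->MRU): [3 72]
  17. access 23: MISS, evict 3. Cache (LRU->MRU): [72 23]
  18. access 14: MISS, evict 72. Cache (LRU->MRU): [23 14]
  19. access 9: MISS, evict 23. Cache (LRU->MRU): [14 9]
  20. access 3: MISS, evict 14. Cache (LRU->MRU): [9 3]
  21. access 9: HIT. Cache (LRU->MRU): [3 9]
  22. access 23: MISS, evict 3. Cache (LRU->MRU): [9 23]
  23. access 38: MISS, evict 9. Cache (LRU->MRU): [23 38]
  24. access 92: MISS, evict 23. Cache (LRU->MRU): [38 92]
  25. access 92: HIT. Cache (LRU->MRU): [38 92]
  26. access 26: MISS, evict 38. Cache (LRU->MRU): [92 26]
  27. access 72: MISS, evict 92. Cache (LRU->MRU): [26 72]
  28. access 23: MISS, evict 26. Cache (LRU->MRU): [72 23]
  29. access 38: MISS, evict 72. Cache (LRU->MRU): [23 38]
  30. access 3: MISS, evict 23. Cache (LRU->MRU): [38 3]
  31. access 3: HIT. Cache (LRU->MRU): [38 3]
  32. access 5: MISS, evict 38. Cache (LRU->MRU): [3 5]
  33. access 3: HIT. Cache (LRU->MRU): [5 3]
  34. access 3: HIT. Cache (LRU->MRU): [5 3]
  35. access 38: MISS, evict 5. Cache (LRU->MRU): [3 38]
Total: 12 hits, 23 misses, 21 evictions

Answer: 21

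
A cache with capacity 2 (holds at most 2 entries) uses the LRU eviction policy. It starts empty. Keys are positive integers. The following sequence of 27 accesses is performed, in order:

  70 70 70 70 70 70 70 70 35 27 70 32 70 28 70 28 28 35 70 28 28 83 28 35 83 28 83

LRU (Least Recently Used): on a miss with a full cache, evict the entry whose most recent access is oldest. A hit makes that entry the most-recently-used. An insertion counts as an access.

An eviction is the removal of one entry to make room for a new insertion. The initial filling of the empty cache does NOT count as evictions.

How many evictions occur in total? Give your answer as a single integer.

LRU simulation (capacity=2):
  1. access 70: MISS. Cache (LRU->MRU): [70]
  2. access 70: HIT. Cache (LRU->MRU): [70]
  3. access 70: HIT. Cache (LRU->MRU): [70]
  4. access 70: HIT. Cache (LRU->MRU): [70]
  5. access 70: HIT. Cache (LRU->MRU): [70]
  6. access 70: HIT. Cache (LRU->MRU): [70]
  7. access 70: HIT. Cache (LRU->MRU): [70]
  8. access 70: HIT. Cache (LRU->MRU): [70]
  9. access 35: MISS. Cache (LRU->MRU): [70 35]
  10. access 27: MISS, evict 70. Cache (LRU->MRU): [35 27]
  11. access 70: MISS, evict 35. Cache (LRU->MRU): [27 70]
  12. access 32: MISS, evict 27. Cache (LRU->MRU): [70 32]
  13. access 70: HIT. Cache (LRU->MRU): [32 70]
  14. access 28: MISS, evict 32. Cache (LRU->MRU): [70 28]
  15. access 70: HIT. Cache (LRU->MRU): [28 70]
  16. access 28: HIT. Cache (LRU->MRU): [70 28]
  17. access 28: HIT. Cache (LRU->MRU): [70 28]
  18. access 35: MISS, evict 70. Cache (LRU->MRU): [28 35]
  19. access 70: MISS, evict 28. Cache (LRU->MRU): [35 70]
  20. access 28: MISS, evict 35. Cache (LRU->MRU): [70 28]
  21. access 28: HIT. Cache (LRU->MRU): [70 28]
  22. access 83: MISS, evict 70. Cache (LRU->MRU): [28 83]
  23. access 28: HIT. Cache (LRU->MRU): [83 28]
  24. access 35: MISS, evict 83. Cache (LRU->MRU): [28 35]
  25. access 83: MISS, evict 28. Cache (LRU->MRU): [35 83]
  26. access 28: MISS, evict 35. Cache (LRU->MRU): [83 28]
  27. access 83: HIT. Cache (LRU->MRU): [28 83]
Total: 14 hits, 13 misses, 11 evictions

Answer: 11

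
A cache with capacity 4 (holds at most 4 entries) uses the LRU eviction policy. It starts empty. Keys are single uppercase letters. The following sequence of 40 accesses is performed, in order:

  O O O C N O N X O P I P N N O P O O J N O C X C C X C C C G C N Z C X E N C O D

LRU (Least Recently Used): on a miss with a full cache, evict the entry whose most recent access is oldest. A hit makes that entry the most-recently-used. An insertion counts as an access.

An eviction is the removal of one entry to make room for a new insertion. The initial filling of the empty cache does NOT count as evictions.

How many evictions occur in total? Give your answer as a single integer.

Answer: 14

Derivation:
LRU simulation (capacity=4):
  1. access O: MISS. Cache (LRU->MRU): [O]
  2. access O: HIT. Cache (LRU->MRU): [O]
  3. access O: HIT. Cache (LRU->MRU): [O]
  4. access C: MISS. Cache (LRU->MRU): [O C]
  5. access N: MISS. Cache (LRU->MRU): [O C N]
  6. access O: HIT. Cache (LRU->MRU): [C N O]
  7. access N: HIT. Cache (LRU->MRU): [C O N]
  8. access X: MISS. Cache (LRU->MRU): [C O N X]
  9. access O: HIT. Cache (LRU->MRU): [C N X O]
  10. access P: MISS, evict C. Cache (LRU->MRU): [N X O P]
  11. access I: MISS, evict N. Cache (LRU->MRU): [X O P I]
  12. access P: HIT. Cache (LRU->MRU): [X O I P]
  13. access N: MISS, evict X. Cache (LRU->MRU): [O I P N]
  14. access N: HIT. Cache (LRU->MRU): [O I P N]
  15. access O: HIT. Cache (LRU->MRU): [I P N O]
  16. access P: HIT. Cache (LRU->MRU): [I N O P]
  17. access O: HIT. Cache (LRU->MRU): [I N P O]
  18. access O: HIT. Cache (LRU->MRU): [I N P O]
  19. access J: MISS, evict I. Cache (LRU->MRU): [N P O J]
  20. access N: HIT. Cache (LRU->MRU): [P O J N]
  21. access O: HIT. Cache (LRU->MRU): [P J N O]
  22. access C: MISS, evict P. Cache (LRU->MRU): [J N O C]
  23. access X: MISS, evict J. Cache (LRU->MRU): [N O C X]
  24. access C: HIT. Cache (LRU->MRU): [N O X C]
  25. access C: HIT. Cache (LRU->MRU): [N O X C]
  26. access X: HIT. Cache (LRU->MRU): [N O C X]
  27. access C: HIT. Cache (LRU->MRU): [N O X C]
  28. access C: HIT. Cache (LRU->MRU): [N O X C]
  29. access C: HIT. Cache (LRU->MRU): [N O X C]
  30. access G: MISS, evict N. Cache (LRU->MRU): [O X C G]
  31. access C: HIT. Cache (LRU->MRU): [O X G C]
  32. access N: MISS, evict O. Cache (LRU->MRU): [X G C N]
  33. access Z: MISS, evict X. Cache (LRU->MRU): [G C N Z]
  34. access C: HIT. Cache (LRU->MRU): [G N Z C]
  35. access X: MISS, evict G. Cache (LRU->MRU): [N Z C X]
  36. access E: MISS, evict N. Cache (LRU->MRU): [Z C X E]
  37. access N: MISS, evict Z. Cache (LRU->MRU): [C X E N]
  38. access C: HIT. Cache (LRU->MRU): [X E N C]
  39. access O: MISS, evict X. Cache (LRU->MRU): [E N C O]
  40. access D: MISS, evict E. Cache (LRU->MRU): [N C O D]
Total: 22 hits, 18 misses, 14 evictions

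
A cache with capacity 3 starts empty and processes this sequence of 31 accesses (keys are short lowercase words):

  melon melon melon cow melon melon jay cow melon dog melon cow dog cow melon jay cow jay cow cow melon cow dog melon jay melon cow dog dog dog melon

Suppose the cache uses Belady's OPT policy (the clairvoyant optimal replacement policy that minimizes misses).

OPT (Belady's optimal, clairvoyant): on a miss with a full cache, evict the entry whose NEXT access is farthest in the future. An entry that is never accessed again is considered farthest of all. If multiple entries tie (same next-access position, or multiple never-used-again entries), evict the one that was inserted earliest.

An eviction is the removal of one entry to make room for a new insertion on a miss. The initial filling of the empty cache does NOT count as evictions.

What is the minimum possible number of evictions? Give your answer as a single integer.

Answer: 4

Derivation:
OPT (Belady) simulation (capacity=3):
  1. access melon: MISS. Cache: [melon]
  2. access melon: HIT. Next use of melon: step 3. Cache: [melon]
  3. access melon: HIT. Next use of melon: step 5. Cache: [melon]
  4. access cow: MISS. Cache: [melon cow]
  5. access melon: HIT. Next use of melon: step 6. Cache: [melon cow]
  6. access melon: HIT. Next use of melon: step 9. Cache: [melon cow]
  7. access jay: MISS. Cache: [melon cow jay]
  8. access cow: HIT. Next use of cow: step 12. Cache: [melon cow jay]
  9. access melon: HIT. Next use of melon: step 11. Cache: [melon cow jay]
  10. access dog: MISS, evict jay (next use: step 16). Cache: [melon cow dog]
  11. access melon: HIT. Next use of melon: step 15. Cache: [melon cow dog]
  12. access cow: HIT. Next use of cow: step 14. Cache: [melon cow dog]
  13. access dog: HIT. Next use of dog: step 23. Cache: [melon cow dog]
  14. access cow: HIT. Next use of cow: step 17. Cache: [melon cow dog]
  15. access melon: HIT. Next use of melon: step 21. Cache: [melon cow dog]
  16. access jay: MISS, evict dog (next use: step 23). Cache: [melon cow jay]
  17. access cow: HIT. Next use of cow: step 19. Cache: [melon cow jay]
  18. access jay: HIT. Next use of jay: step 25. Cache: [melon cow jay]
  19. access cow: HIT. Next use of cow: step 20. Cache: [melon cow jay]
  20. access cow: HIT. Next use of cow: step 22. Cache: [melon cow jay]
  21. access melon: HIT. Next use of melon: step 24. Cache: [melon cow jay]
  22. access cow: HIT. Next use of cow: step 27. Cache: [melon cow jay]
  23. access dog: MISS, evict cow (next use: step 27). Cache: [melon jay dog]
  24. access melon: HIT. Next use of melon: step 26. Cache: [melon jay dog]
  25. access jay: HIT. Next use of jay: never. Cache: [melon jay dog]
  26. access melon: HIT. Next use of melon: step 31. Cache: [melon jay dog]
  27. access cow: MISS, evict jay (next use: never). Cache: [melon dog cow]
  28. access dog: HIT. Next use of dog: step 29. Cache: [melon dog cow]
  29. access dog: HIT. Next use of dog: step 30. Cache: [melon dog cow]
  30. access dog: HIT. Next use of dog: never. Cache: [melon dog cow]
  31. access melon: HIT. Next use of melon: never. Cache: [melon dog cow]
Total: 24 hits, 7 misses, 4 evictions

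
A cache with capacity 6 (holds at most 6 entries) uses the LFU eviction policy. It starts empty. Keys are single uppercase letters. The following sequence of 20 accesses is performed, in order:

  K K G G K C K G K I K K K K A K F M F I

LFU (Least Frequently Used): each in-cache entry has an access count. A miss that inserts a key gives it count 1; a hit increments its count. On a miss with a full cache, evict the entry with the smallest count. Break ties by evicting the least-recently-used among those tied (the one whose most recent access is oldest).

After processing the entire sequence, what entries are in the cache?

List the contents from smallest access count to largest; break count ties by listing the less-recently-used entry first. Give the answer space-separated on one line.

Answer: A M F I G K

Derivation:
LFU simulation (capacity=6):
  1. access K: MISS. Cache: [K(c=1)]
  2. access K: HIT, count now 2. Cache: [K(c=2)]
  3. access G: MISS. Cache: [G(c=1) K(c=2)]
  4. access G: HIT, count now 2. Cache: [K(c=2) G(c=2)]
  5. access K: HIT, count now 3. Cache: [G(c=2) K(c=3)]
  6. access C: MISS. Cache: [C(c=1) G(c=2) K(c=3)]
  7. access K: HIT, count now 4. Cache: [C(c=1) G(c=2) K(c=4)]
  8. access G: HIT, count now 3. Cache: [C(c=1) G(c=3) K(c=4)]
  9. access K: HIT, count now 5. Cache: [C(c=1) G(c=3) K(c=5)]
  10. access I: MISS. Cache: [C(c=1) I(c=1) G(c=3) K(c=5)]
  11. access K: HIT, count now 6. Cache: [C(c=1) I(c=1) G(c=3) K(c=6)]
  12. access K: HIT, count now 7. Cache: [C(c=1) I(c=1) G(c=3) K(c=7)]
  13. access K: HIT, count now 8. Cache: [C(c=1) I(c=1) G(c=3) K(c=8)]
  14. access K: HIT, count now 9. Cache: [C(c=1) I(c=1) G(c=3) K(c=9)]
  15. access A: MISS. Cache: [C(c=1) I(c=1) A(c=1) G(c=3) K(c=9)]
  16. access K: HIT, count now 10. Cache: [C(c=1) I(c=1) A(c=1) G(c=3) K(c=10)]
  17. access F: MISS. Cache: [C(c=1) I(c=1) A(c=1) F(c=1) G(c=3) K(c=10)]
  18. access M: MISS, evict C(c=1). Cache: [I(c=1) A(c=1) F(c=1) M(c=1) G(c=3) K(c=10)]
  19. access F: HIT, count now 2. Cache: [I(c=1) A(c=1) M(c=1) F(c=2) G(c=3) K(c=10)]
  20. access I: HIT, count now 2. Cache: [A(c=1) M(c=1) F(c=2) I(c=2) G(c=3) K(c=10)]
Total: 13 hits, 7 misses, 1 evictions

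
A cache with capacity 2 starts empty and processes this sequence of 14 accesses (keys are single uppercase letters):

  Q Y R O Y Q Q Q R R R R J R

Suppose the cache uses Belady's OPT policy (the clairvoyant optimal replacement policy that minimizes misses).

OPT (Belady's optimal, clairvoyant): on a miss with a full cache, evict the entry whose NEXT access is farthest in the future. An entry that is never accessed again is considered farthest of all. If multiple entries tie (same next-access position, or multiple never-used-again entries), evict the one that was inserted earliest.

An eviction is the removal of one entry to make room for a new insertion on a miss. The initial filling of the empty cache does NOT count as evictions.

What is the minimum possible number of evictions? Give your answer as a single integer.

OPT (Belady) simulation (capacity=2):
  1. access Q: MISS. Cache: [Q]
  2. access Y: MISS. Cache: [Q Y]
  3. access R: MISS, evict Q (next use: step 6). Cache: [Y R]
  4. access O: MISS, evict R (next use: step 9). Cache: [Y O]
  5. access Y: HIT. Next use of Y: never. Cache: [Y O]
  6. access Q: MISS, evict Y (next use: never). Cache: [O Q]
  7. access Q: HIT. Next use of Q: step 8. Cache: [O Q]
  8. access Q: HIT. Next use of Q: never. Cache: [O Q]
  9. access R: MISS, evict O (next use: never). Cache: [Q R]
  10. access R: HIT. Next use of R: step 11. Cache: [Q R]
  11. access R: HIT. Next use of R: step 12. Cache: [Q R]
  12. access R: HIT. Next use of R: step 14. Cache: [Q R]
  13. access J: MISS, evict Q (next use: never). Cache: [R J]
  14. access R: HIT. Next use of R: never. Cache: [R J]
Total: 7 hits, 7 misses, 5 evictions

Answer: 5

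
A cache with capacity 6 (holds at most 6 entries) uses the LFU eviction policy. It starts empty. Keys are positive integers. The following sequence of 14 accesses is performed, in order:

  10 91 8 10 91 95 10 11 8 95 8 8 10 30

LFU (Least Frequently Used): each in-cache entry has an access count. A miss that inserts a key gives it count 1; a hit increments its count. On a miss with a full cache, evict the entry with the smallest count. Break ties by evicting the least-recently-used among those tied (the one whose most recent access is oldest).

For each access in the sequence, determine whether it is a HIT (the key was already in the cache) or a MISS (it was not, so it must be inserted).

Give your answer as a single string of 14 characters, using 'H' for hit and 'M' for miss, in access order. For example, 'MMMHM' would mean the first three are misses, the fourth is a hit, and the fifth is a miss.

Answer: MMMHHMHMHHHHHM

Derivation:
LFU simulation (capacity=6):
  1. access 10: MISS. Cache: [10(c=1)]
  2. access 91: MISS. Cache: [10(c=1) 91(c=1)]
  3. access 8: MISS. Cache: [10(c=1) 91(c=1) 8(c=1)]
  4. access 10: HIT, count now 2. Cache: [91(c=1) 8(c=1) 10(c=2)]
  5. access 91: HIT, count now 2. Cache: [8(c=1) 10(c=2) 91(c=2)]
  6. access 95: MISS. Cache: [8(c=1) 95(c=1) 10(c=2) 91(c=2)]
  7. access 10: HIT, count now 3. Cache: [8(c=1) 95(c=1) 91(c=2) 10(c=3)]
  8. access 11: MISS. Cache: [8(c=1) 95(c=1) 11(c=1) 91(c=2) 10(c=3)]
  9. access 8: HIT, count now 2. Cache: [95(c=1) 11(c=1) 91(c=2) 8(c=2) 10(c=3)]
  10. access 95: HIT, count now 2. Cache: [11(c=1) 91(c=2) 8(c=2) 95(c=2) 10(c=3)]
  11. access 8: HIT, count now 3. Cache: [11(c=1) 91(c=2) 95(c=2) 10(c=3) 8(c=3)]
  12. access 8: HIT, count now 4. Cache: [11(c=1) 91(c=2) 95(c=2) 10(c=3) 8(c=4)]
  13. access 10: HIT, count now 4. Cache: [11(c=1) 91(c=2) 95(c=2) 8(c=4) 10(c=4)]
  14. access 30: MISS. Cache: [11(c=1) 30(c=1) 91(c=2) 95(c=2) 8(c=4) 10(c=4)]
Total: 8 hits, 6 misses, 0 evictions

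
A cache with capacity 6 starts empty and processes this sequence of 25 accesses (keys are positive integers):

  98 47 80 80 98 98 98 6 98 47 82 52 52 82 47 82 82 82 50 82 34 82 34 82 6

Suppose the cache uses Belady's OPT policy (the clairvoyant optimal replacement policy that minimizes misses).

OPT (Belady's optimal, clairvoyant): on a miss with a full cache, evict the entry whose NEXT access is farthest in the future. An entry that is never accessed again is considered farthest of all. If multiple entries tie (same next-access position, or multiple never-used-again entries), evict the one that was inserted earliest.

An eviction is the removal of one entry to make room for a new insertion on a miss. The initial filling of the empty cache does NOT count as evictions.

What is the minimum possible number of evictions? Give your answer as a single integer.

Answer: 2

Derivation:
OPT (Belady) simulation (capacity=6):
  1. access 98: MISS. Cache: [98]
  2. access 47: MISS. Cache: [98 47]
  3. access 80: MISS. Cache: [98 47 80]
  4. access 80: HIT. Next use of 80: never. Cache: [98 47 80]
  5. access 98: HIT. Next use of 98: step 6. Cache: [98 47 80]
  6. access 98: HIT. Next use of 98: step 7. Cache: [98 47 80]
  7. access 98: HIT. Next use of 98: step 9. Cache: [98 47 80]
  8. access 6: MISS. Cache: [98 47 80 6]
  9. access 98: HIT. Next use of 98: never. Cache: [98 47 80 6]
  10. access 47: HIT. Next use of 47: step 15. Cache: [98 47 80 6]
  11. access 82: MISS. Cache: [98 47 80 6 82]
  12. access 52: MISS. Cache: [98 47 80 6 82 52]
  13. access 52: HIT. Next use of 52: never. Cache: [98 47 80 6 82 52]
  14. access 82: HIT. Next use of 82: step 16. Cache: [98 47 80 6 82 52]
  15. access 47: HIT. Next use of 47: never. Cache: [98 47 80 6 82 52]
  16. access 82: HIT. Next use of 82: step 17. Cache: [98 47 80 6 82 52]
  17. access 82: HIT. Next use of 82: step 18. Cache: [98 47 80 6 82 52]
  18. access 82: HIT. Next use of 82: step 20. Cache: [98 47 80 6 82 52]
  19. access 50: MISS, evict 98 (next use: never). Cache: [47 80 6 82 52 50]
  20. access 82: HIT. Next use of 82: step 22. Cache: [47 80 6 82 52 50]
  21. access 34: MISS, evict 47 (next use: never). Cache: [80 6 82 52 50 34]
  22. access 82: HIT. Next use of 82: step 24. Cache: [80 6 82 52 50 34]
  23. access 34: HIT. Next use of 34: never. Cache: [80 6 82 52 50 34]
  24. access 82: HIT. Next use of 82: never. Cache: [80 6 82 52 50 34]
  25. access 6: HIT. Next use of 6: never. Cache: [80 6 82 52 50 34]
Total: 17 hits, 8 misses, 2 evictions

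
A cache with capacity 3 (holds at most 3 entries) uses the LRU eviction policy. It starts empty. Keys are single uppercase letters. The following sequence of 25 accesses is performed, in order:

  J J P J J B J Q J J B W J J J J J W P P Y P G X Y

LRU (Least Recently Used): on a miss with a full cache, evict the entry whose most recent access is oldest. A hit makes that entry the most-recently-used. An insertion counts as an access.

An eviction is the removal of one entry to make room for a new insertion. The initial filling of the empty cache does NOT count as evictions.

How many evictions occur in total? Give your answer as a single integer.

LRU simulation (capacity=3):
  1. access J: MISS. Cache (LRU->MRU): [J]
  2. access J: HIT. Cache (LRU->MRU): [J]
  3. access P: MISS. Cache (LRU->MRU): [J P]
  4. access J: HIT. Cache (LRU->MRU): [P J]
  5. access J: HIT. Cache (LRU->MRU): [P J]
  6. access B: MISS. Cache (LRU->MRU): [P J B]
  7. access J: HIT. Cache (LRU->MRU): [P B J]
  8. access Q: MISS, evict P. Cache (LRU->MRU): [B J Q]
  9. access J: HIT. Cache (LRU->MRU): [B Q J]
  10. access J: HIT. Cache (LRU->MRU): [B Q J]
  11. access B: HIT. Cache (LRU->MRU): [Q J B]
  12. access W: MISS, evict Q. Cache (LRU->MRU): [J B W]
  13. access J: HIT. Cache (LRU->MRU): [B W J]
  14. access J: HIT. Cache (LRU->MRU): [B W J]
  15. access J: HIT. Cache (LRU->MRU): [B W J]
  16. access J: HIT. Cache (LRU->MRU): [B W J]
  17. access J: HIT. Cache (LRU->MRU): [B W J]
  18. access W: HIT. Cache (LRU->MRU): [B J W]
  19. access P: MISS, evict B. Cache (LRU->MRU): [J W P]
  20. access P: HIT. Cache (LRU->MRU): [J W P]
  21. access Y: MISS, evict J. Cache (LRU->MRU): [W P Y]
  22. access P: HIT. Cache (LRU->MRU): [W Y P]
  23. access G: MISS, evict W. Cache (LRU->MRU): [Y P G]
  24. access X: MISS, evict Y. Cache (LRU->MRU): [P G X]
  25. access Y: MISS, evict P. Cache (LRU->MRU): [G X Y]
Total: 15 hits, 10 misses, 7 evictions

Answer: 7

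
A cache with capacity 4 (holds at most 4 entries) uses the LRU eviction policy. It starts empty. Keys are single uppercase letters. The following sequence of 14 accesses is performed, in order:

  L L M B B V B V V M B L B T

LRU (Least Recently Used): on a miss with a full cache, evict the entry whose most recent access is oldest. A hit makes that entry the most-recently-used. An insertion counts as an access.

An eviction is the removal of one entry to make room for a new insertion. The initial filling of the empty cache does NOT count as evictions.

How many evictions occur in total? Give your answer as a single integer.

Answer: 1

Derivation:
LRU simulation (capacity=4):
  1. access L: MISS. Cache (LRU->MRU): [L]
  2. access L: HIT. Cache (LRU->MRU): [L]
  3. access M: MISS. Cache (LRU->MRU): [L M]
  4. access B: MISS. Cache (LRU->MRU): [L M B]
  5. access B: HIT. Cache (LRU->MRU): [L M B]
  6. access V: MISS. Cache (LRU->MRU): [L M B V]
  7. access B: HIT. Cache (LRU->MRU): [L M V B]
  8. access V: HIT. Cache (LRU->MRU): [L M B V]
  9. access V: HIT. Cache (LRU->MRU): [L M B V]
  10. access M: HIT. Cache (LRU->MRU): [L B V M]
  11. access B: HIT. Cache (LRU->MRU): [L V M B]
  12. access L: HIT. Cache (LRU->MRU): [V M B L]
  13. access B: HIT. Cache (LRU->MRU): [V M L B]
  14. access T: MISS, evict V. Cache (LRU->MRU): [M L B T]
Total: 9 hits, 5 misses, 1 evictions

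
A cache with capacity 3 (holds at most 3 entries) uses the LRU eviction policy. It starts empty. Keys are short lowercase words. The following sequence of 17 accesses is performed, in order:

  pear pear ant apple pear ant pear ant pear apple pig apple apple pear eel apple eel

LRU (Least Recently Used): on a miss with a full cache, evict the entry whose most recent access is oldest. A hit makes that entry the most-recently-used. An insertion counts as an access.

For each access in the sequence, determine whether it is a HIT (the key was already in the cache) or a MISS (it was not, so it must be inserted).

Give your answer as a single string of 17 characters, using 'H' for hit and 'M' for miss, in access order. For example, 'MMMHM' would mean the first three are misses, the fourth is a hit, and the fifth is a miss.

LRU simulation (capacity=3):
  1. access pear: MISS. Cache (LRU->MRU): [pear]
  2. access pear: HIT. Cache (LRU->MRU): [pear]
  3. access ant: MISS. Cache (LRU->MRU): [pear ant]
  4. access apple: MISS. Cache (LRU->MRU): [pear ant apple]
  5. access pear: HIT. Cache (LRU->MRU): [ant apple pear]
  6. access ant: HIT. Cache (LRU->MRU): [apple pear ant]
  7. access pear: HIT. Cache (LRU->MRU): [apple ant pear]
  8. access ant: HIT. Cache (LRU->MRU): [apple pear ant]
  9. access pear: HIT. Cache (LRU->MRU): [apple ant pear]
  10. access apple: HIT. Cache (LRU->MRU): [ant pear apple]
  11. access pig: MISS, evict ant. Cache (LRU->MRU): [pear apple pig]
  12. access apple: HIT. Cache (LRU->MRU): [pear pig apple]
  13. access apple: HIT. Cache (LRU->MRU): [pear pig apple]
  14. access pear: HIT. Cache (LRU->MRU): [pig apple pear]
  15. access eel: MISS, evict pig. Cache (LRU->MRU): [apple pear eel]
  16. access apple: HIT. Cache (LRU->MRU): [pear eel apple]
  17. access eel: HIT. Cache (LRU->MRU): [pear apple eel]
Total: 12 hits, 5 misses, 2 evictions

Answer: MHMMHHHHHHMHHHMHH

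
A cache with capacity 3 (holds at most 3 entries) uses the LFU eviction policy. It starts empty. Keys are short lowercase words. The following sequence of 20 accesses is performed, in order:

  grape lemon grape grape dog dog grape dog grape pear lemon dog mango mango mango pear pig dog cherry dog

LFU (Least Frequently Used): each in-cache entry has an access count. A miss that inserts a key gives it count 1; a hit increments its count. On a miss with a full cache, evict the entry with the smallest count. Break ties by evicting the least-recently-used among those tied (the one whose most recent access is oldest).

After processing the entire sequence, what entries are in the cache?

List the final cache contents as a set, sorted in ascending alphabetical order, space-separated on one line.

Answer: cherry dog grape

Derivation:
LFU simulation (capacity=3):
  1. access grape: MISS. Cache: [grape(c=1)]
  2. access lemon: MISS. Cache: [grape(c=1) lemon(c=1)]
  3. access grape: HIT, count now 2. Cache: [lemon(c=1) grape(c=2)]
  4. access grape: HIT, count now 3. Cache: [lemon(c=1) grape(c=3)]
  5. access dog: MISS. Cache: [lemon(c=1) dog(c=1) grape(c=3)]
  6. access dog: HIT, count now 2. Cache: [lemon(c=1) dog(c=2) grape(c=3)]
  7. access grape: HIT, count now 4. Cache: [lemon(c=1) dog(c=2) grape(c=4)]
  8. access dog: HIT, count now 3. Cache: [lemon(c=1) dog(c=3) grape(c=4)]
  9. access grape: HIT, count now 5. Cache: [lemon(c=1) dog(c=3) grape(c=5)]
  10. access pear: MISS, evict lemon(c=1). Cache: [pear(c=1) dog(c=3) grape(c=5)]
  11. access lemon: MISS, evict pear(c=1). Cache: [lemon(c=1) dog(c=3) grape(c=5)]
  12. access dog: HIT, count now 4. Cache: [lemon(c=1) dog(c=4) grape(c=5)]
  13. access mango: MISS, evict lemon(c=1). Cache: [mango(c=1) dog(c=4) grape(c=5)]
  14. access mango: HIT, count now 2. Cache: [mango(c=2) dog(c=4) grape(c=5)]
  15. access mango: HIT, count now 3. Cache: [mango(c=3) dog(c=4) grape(c=5)]
  16. access pear: MISS, evict mango(c=3). Cache: [pear(c=1) dog(c=4) grape(c=5)]
  17. access pig: MISS, evict pear(c=1). Cache: [pig(c=1) dog(c=4) grape(c=5)]
  18. access dog: HIT, count now 5. Cache: [pig(c=1) grape(c=5) dog(c=5)]
  19. access cherry: MISS, evict pig(c=1). Cache: [cherry(c=1) grape(c=5) dog(c=5)]
  20. access dog: HIT, count now 6. Cache: [cherry(c=1) grape(c=5) dog(c=6)]
Total: 11 hits, 9 misses, 6 evictions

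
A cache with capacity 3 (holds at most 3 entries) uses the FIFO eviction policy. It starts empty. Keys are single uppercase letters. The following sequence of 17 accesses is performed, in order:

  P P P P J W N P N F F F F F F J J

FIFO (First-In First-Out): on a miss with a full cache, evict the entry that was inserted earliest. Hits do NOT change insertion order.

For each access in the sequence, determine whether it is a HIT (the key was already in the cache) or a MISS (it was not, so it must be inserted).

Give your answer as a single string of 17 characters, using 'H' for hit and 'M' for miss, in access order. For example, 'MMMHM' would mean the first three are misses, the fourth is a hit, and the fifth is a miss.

Answer: MHHHMMMMHMHHHHHMH

Derivation:
FIFO simulation (capacity=3):
  1. access P: MISS. Cache (old->new): [P]
  2. access P: HIT. Cache (old->new): [P]
  3. access P: HIT. Cache (old->new): [P]
  4. access P: HIT. Cache (old->new): [P]
  5. access J: MISS. Cache (old->new): [P J]
  6. access W: MISS. Cache (old->new): [P J W]
  7. access N: MISS, evict P. Cache (old->new): [J W N]
  8. access P: MISS, evict J. Cache (old->new): [W N P]
  9. access N: HIT. Cache (old->new): [W N P]
  10. access F: MISS, evict W. Cache (old->new): [N P F]
  11. access F: HIT. Cache (old->new): [N P F]
  12. access F: HIT. Cache (old->new): [N P F]
  13. access F: HIT. Cache (old->new): [N P F]
  14. access F: HIT. Cache (old->new): [N P F]
  15. access F: HIT. Cache (old->new): [N P F]
  16. access J: MISS, evict N. Cache (old->new): [P F J]
  17. access J: HIT. Cache (old->new): [P F J]
Total: 10 hits, 7 misses, 4 evictions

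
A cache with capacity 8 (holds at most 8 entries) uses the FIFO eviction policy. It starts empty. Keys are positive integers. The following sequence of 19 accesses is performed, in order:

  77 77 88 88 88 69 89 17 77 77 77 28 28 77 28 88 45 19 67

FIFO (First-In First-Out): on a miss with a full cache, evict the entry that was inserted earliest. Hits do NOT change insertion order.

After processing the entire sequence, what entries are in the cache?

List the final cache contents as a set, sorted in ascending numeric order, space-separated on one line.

Answer: 17 19 28 45 67 69 88 89

Derivation:
FIFO simulation (capacity=8):
  1. access 77: MISS. Cache (old->new): [77]
  2. access 77: HIT. Cache (old->new): [77]
  3. access 88: MISS. Cache (old->new): [77 88]
  4. access 88: HIT. Cache (old->new): [77 88]
  5. access 88: HIT. Cache (old->new): [77 88]
  6. access 69: MISS. Cache (old->new): [77 88 69]
  7. access 89: MISS. Cache (old->new): [77 88 69 89]
  8. access 17: MISS. Cache (old->new): [77 88 69 89 17]
  9. access 77: HIT. Cache (old->new): [77 88 69 89 17]
  10. access 77: HIT. Cache (old->new): [77 88 69 89 17]
  11. access 77: HIT. Cache (old->new): [77 88 69 89 17]
  12. access 28: MISS. Cache (old->new): [77 88 69 89 17 28]
  13. access 28: HIT. Cache (old->new): [77 88 69 89 17 28]
  14. access 77: HIT. Cache (old->new): [77 88 69 89 17 28]
  15. access 28: HIT. Cache (old->new): [77 88 69 89 17 28]
  16. access 88: HIT. Cache (old->new): [77 88 69 89 17 28]
  17. access 45: MISS. Cache (old->new): [77 88 69 89 17 28 45]
  18. access 19: MISS. Cache (old->new): [77 88 69 89 17 28 45 19]
  19. access 67: MISS, evict 77. Cache (old->new): [88 69 89 17 28 45 19 67]
Total: 10 hits, 9 misses, 1 evictions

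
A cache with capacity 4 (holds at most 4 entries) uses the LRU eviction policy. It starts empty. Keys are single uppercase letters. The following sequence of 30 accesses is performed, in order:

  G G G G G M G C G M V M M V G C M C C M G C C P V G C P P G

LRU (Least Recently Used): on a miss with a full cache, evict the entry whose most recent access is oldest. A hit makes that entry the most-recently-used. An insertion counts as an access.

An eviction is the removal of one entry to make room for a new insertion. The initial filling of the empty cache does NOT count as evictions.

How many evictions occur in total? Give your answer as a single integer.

LRU simulation (capacity=4):
  1. access G: MISS. Cache (LRU->MRU): [G]
  2. access G: HIT. Cache (LRU->MRU): [G]
  3. access G: HIT. Cache (LRU->MRU): [G]
  4. access G: HIT. Cache (LRU->MRU): [G]
  5. access G: HIT. Cache (LRU->MRU): [G]
  6. access M: MISS. Cache (LRU->MRU): [G M]
  7. access G: HIT. Cache (LRU->MRU): [M G]
  8. access C: MISS. Cache (LRU->MRU): [M G C]
  9. access G: HIT. Cache (LRU->MRU): [M C G]
  10. access M: HIT. Cache (LRU->MRU): [C G M]
  11. access V: MISS. Cache (LRU->MRU): [C G M V]
  12. access M: HIT. Cache (LRU->MRU): [C G V M]
  13. access M: HIT. Cache (LRU->MRU): [C G V M]
  14. access V: HIT. Cache (LRU->MRU): [C G M V]
  15. access G: HIT. Cache (LRU->MRU): [C M V G]
  16. access C: HIT. Cache (LRU->MRU): [M V G C]
  17. access M: HIT. Cache (LRU->MRU): [V G C M]
  18. access C: HIT. Cache (LRU->MRU): [V G M C]
  19. access C: HIT. Cache (LRU->MRU): [V G M C]
  20. access M: HIT. Cache (LRU->MRU): [V G C M]
  21. access G: HIT. Cache (LRU->MRU): [V C M G]
  22. access C: HIT. Cache (LRU->MRU): [V M G C]
  23. access C: HIT. Cache (LRU->MRU): [V M G C]
  24. access P: MISS, evict V. Cache (LRU->MRU): [M G C P]
  25. access V: MISS, evict M. Cache (LRU->MRU): [G C P V]
  26. access G: HIT. Cache (LRU->MRU): [C P V G]
  27. access C: HIT. Cache (LRU->MRU): [P V G C]
  28. access P: HIT. Cache (LRU->MRU): [V G C P]
  29. access P: HIT. Cache (LRU->MRU): [V G C P]
  30. access G: HIT. Cache (LRU->MRU): [V C P G]
Total: 24 hits, 6 misses, 2 evictions

Answer: 2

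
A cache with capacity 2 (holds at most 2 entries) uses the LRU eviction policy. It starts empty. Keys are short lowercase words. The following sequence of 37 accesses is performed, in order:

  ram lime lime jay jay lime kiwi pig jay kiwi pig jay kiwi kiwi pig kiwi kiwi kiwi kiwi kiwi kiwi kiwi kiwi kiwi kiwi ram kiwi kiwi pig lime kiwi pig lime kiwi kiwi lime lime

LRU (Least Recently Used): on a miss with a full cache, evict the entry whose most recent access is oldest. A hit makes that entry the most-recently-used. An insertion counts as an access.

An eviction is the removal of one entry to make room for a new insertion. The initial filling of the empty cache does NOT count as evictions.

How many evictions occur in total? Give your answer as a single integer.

Answer: 16

Derivation:
LRU simulation (capacity=2):
  1. access ram: MISS. Cache (LRU->MRU): [ram]
  2. access lime: MISS. Cache (LRU->MRU): [ram lime]
  3. access lime: HIT. Cache (LRU->MRU): [ram lime]
  4. access jay: MISS, evict ram. Cache (LRU->MRU): [lime jay]
  5. access jay: HIT. Cache (LRU->MRU): [lime jay]
  6. access lime: HIT. Cache (LRU->MRU): [jay lime]
  7. access kiwi: MISS, evict jay. Cache (LRU->MRU): [lime kiwi]
  8. access pig: MISS, evict lime. Cache (LRU->MRU): [kiwi pig]
  9. access jay: MISS, evict kiwi. Cache (LRU->MRU): [pig jay]
  10. access kiwi: MISS, evict pig. Cache (LRU->MRU): [jay kiwi]
  11. access pig: MISS, evict jay. Cache (LRU->MRU): [kiwi pig]
  12. access jay: MISS, evict kiwi. Cache (LRU->MRU): [pig jay]
  13. access kiwi: MISS, evict pig. Cache (LRU->MRU): [jay kiwi]
  14. access kiwi: HIT. Cache (LRU->MRU): [jay kiwi]
  15. access pig: MISS, evict jay. Cache (LRU->MRU): [kiwi pig]
  16. access kiwi: HIT. Cache (LRU->MRU): [pig kiwi]
  17. access kiwi: HIT. Cache (LRU->MRU): [pig kiwi]
  18. access kiwi: HIT. Cache (LRU->MRU): [pig kiwi]
  19. access kiwi: HIT. Cache (LRU->MRU): [pig kiwi]
  20. access kiwi: HIT. Cache (LRU->MRU): [pig kiwi]
  21. access kiwi: HIT. Cache (LRU->MRU): [pig kiwi]
  22. access kiwi: HIT. Cache (LRU->MRU): [pig kiwi]
  23. access kiwi: HIT. Cache (LRU->MRU): [pig kiwi]
  24. access kiwi: HIT. Cache (LRU->MRU): [pig kiwi]
  25. access kiwi: HIT. Cache (LRU->MRU): [pig kiwi]
  26. access ram: MISS, evict pig. Cache (LRU->MRU): [kiwi ram]
  27. access kiwi: HIT. Cache (LRU->MRU): [ram kiwi]
  28. access kiwi: HIT. Cache (LRU->MRU): [ram kiwi]
  29. access pig: MISS, evict ram. Cache (LRU->MRU): [kiwi pig]
  30. access lime: MISS, evict kiwi. Cache (LRU->MRU): [pig lime]
  31. access kiwi: MISS, evict pig. Cache (LRU->MRU): [lime kiwi]
  32. access pig: MISS, evict lime. Cache (LRU->MRU): [kiwi pig]
  33. access lime: MISS, evict kiwi. Cache (LRU->MRU): [pig lime]
  34. access kiwi: MISS, evict pig. Cache (LRU->MRU): [lime kiwi]
  35. access kiwi: HIT. Cache (LRU->MRU): [lime kiwi]
  36. access lime: HIT. Cache (LRU->MRU): [kiwi lime]
  37. access lime: HIT. Cache (LRU->MRU): [kiwi lime]
Total: 19 hits, 18 misses, 16 evictions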